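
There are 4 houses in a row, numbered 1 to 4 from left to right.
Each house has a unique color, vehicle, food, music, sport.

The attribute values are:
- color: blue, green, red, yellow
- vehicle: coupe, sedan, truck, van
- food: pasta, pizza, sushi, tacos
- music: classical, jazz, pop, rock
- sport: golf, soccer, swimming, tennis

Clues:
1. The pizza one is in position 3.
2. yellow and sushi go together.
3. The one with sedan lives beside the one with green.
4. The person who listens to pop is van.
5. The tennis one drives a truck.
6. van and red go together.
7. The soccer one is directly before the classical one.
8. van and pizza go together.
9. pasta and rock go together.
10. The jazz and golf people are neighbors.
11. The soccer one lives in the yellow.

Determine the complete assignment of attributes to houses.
Solution:

House | Color | Vehicle | Food | Music | Sport
----------------------------------------------
  1   | yellow | sedan | sushi | jazz | soccer
  2   | green | coupe | tacos | classical | golf
  3   | red | van | pizza | pop | swimming
  4   | blue | truck | pasta | rock | tennis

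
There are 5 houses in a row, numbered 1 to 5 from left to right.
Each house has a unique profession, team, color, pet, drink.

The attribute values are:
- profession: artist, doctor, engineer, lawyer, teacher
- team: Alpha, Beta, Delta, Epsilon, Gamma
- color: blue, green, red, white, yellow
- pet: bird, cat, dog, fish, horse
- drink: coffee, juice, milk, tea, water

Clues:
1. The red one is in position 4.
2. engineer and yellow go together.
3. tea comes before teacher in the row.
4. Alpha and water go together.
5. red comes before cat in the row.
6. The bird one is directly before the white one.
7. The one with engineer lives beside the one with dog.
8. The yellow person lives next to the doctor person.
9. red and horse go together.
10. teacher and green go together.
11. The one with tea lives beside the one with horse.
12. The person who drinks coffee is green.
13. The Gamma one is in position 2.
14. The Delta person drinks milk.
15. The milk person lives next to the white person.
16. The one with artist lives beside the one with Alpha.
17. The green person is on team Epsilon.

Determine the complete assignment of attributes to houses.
Solution:

House | Profession | Team | Color | Pet | Drink
-----------------------------------------------
  1   | engineer | Delta | yellow | bird | milk
  2   | doctor | Gamma | white | dog | juice
  3   | artist | Beta | blue | fish | tea
  4   | lawyer | Alpha | red | horse | water
  5   | teacher | Epsilon | green | cat | coffee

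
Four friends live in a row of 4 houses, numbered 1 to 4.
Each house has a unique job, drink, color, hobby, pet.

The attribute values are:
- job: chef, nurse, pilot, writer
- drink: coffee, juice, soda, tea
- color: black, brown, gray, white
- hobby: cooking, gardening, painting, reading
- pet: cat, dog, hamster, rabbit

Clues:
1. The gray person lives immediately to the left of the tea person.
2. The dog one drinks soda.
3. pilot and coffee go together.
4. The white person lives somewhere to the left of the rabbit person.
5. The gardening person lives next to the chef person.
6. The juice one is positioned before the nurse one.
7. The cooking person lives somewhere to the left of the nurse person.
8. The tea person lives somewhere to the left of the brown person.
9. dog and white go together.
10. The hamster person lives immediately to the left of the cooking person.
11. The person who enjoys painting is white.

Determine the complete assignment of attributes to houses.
Solution:

House | Job | Drink | Color | Hobby | Pet
-----------------------------------------
  1   | writer | juice | gray | gardening | hamster
  2   | chef | tea | black | cooking | cat
  3   | nurse | soda | white | painting | dog
  4   | pilot | coffee | brown | reading | rabbit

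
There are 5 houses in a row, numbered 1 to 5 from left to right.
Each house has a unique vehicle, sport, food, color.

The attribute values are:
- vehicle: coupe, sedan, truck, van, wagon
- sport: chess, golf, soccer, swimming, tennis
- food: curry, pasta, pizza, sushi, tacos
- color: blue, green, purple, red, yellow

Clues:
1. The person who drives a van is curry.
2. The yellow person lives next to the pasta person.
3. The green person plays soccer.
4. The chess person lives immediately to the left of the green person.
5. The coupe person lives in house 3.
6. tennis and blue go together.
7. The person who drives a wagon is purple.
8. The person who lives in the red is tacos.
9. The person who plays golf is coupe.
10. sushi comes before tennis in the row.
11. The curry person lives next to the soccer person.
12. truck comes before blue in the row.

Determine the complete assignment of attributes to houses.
Solution:

House | Vehicle | Sport | Food | Color
--------------------------------------
  1   | van | chess | curry | yellow
  2   | truck | soccer | pasta | green
  3   | coupe | golf | tacos | red
  4   | wagon | swimming | sushi | purple
  5   | sedan | tennis | pizza | blue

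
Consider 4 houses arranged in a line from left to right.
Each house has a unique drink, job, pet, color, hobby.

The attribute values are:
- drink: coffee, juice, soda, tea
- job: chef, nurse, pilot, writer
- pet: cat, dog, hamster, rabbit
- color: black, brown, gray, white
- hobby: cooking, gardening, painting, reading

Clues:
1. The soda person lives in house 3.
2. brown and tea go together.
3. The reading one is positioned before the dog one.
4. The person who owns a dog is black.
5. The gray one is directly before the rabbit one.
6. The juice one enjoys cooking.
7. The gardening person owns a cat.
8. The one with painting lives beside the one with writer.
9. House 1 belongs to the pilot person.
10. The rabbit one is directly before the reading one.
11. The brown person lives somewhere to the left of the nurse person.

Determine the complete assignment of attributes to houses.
Solution:

House | Drink | Job | Pet | Color | Hobby
-----------------------------------------
  1   | coffee | pilot | cat | gray | gardening
  2   | tea | chef | rabbit | brown | painting
  3   | soda | writer | hamster | white | reading
  4   | juice | nurse | dog | black | cooking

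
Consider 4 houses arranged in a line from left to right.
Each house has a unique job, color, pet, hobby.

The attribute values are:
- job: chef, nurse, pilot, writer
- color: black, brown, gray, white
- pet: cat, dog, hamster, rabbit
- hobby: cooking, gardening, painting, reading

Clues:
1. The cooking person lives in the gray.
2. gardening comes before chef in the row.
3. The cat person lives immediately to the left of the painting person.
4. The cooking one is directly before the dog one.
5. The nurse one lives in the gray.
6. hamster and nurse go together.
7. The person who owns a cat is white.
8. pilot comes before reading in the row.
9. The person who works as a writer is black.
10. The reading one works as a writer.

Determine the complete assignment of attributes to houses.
Solution:

House | Job | Color | Pet | Hobby
---------------------------------
  1   | pilot | white | cat | gardening
  2   | chef | brown | rabbit | painting
  3   | nurse | gray | hamster | cooking
  4   | writer | black | dog | reading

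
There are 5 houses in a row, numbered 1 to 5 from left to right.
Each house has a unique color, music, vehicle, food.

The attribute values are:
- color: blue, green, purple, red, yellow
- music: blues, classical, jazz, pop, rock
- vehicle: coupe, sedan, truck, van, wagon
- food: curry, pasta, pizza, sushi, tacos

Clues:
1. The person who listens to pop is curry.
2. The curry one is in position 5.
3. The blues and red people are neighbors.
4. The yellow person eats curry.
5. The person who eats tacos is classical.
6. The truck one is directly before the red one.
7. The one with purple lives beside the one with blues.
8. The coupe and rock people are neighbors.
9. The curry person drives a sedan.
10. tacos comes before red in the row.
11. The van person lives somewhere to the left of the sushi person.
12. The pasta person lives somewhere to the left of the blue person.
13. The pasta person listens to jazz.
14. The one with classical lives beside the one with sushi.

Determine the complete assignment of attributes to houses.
Solution:

House | Color | Music | Vehicle | Food
--------------------------------------
  1   | purple | classical | van | tacos
  2   | green | blues | truck | sushi
  3   | red | jazz | coupe | pasta
  4   | blue | rock | wagon | pizza
  5   | yellow | pop | sedan | curry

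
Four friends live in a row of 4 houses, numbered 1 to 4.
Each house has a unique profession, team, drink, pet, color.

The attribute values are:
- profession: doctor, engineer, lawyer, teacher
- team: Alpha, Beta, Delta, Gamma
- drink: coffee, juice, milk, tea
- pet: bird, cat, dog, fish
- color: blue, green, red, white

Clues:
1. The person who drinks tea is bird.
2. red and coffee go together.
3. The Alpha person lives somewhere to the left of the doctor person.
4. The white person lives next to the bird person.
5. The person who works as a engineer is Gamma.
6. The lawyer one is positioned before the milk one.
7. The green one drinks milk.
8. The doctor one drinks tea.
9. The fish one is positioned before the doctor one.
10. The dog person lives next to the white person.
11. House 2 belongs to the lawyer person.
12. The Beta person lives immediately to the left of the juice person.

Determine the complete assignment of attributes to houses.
Solution:

House | Profession | Team | Drink | Pet | Color
-----------------------------------------------
  1   | teacher | Beta | coffee | dog | red
  2   | lawyer | Alpha | juice | fish | white
  3   | doctor | Delta | tea | bird | blue
  4   | engineer | Gamma | milk | cat | green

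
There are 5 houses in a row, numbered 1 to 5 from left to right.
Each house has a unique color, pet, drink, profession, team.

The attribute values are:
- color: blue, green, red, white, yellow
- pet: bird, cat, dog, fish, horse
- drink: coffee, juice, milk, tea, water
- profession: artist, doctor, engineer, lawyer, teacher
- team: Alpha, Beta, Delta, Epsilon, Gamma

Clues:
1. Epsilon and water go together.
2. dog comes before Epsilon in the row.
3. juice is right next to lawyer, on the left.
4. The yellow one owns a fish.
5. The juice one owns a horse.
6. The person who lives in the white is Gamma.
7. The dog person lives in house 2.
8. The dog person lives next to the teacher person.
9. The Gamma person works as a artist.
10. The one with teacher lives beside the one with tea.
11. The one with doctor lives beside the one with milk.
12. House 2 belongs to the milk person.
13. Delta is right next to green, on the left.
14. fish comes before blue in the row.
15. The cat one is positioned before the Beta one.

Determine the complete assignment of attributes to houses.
Solution:

House | Color | Pet | Drink | Profession | Team
-----------------------------------------------
  1   | red | horse | juice | doctor | Delta
  2   | green | dog | milk | lawyer | Alpha
  3   | yellow | fish | water | teacher | Epsilon
  4   | white | cat | tea | artist | Gamma
  5   | blue | bird | coffee | engineer | Beta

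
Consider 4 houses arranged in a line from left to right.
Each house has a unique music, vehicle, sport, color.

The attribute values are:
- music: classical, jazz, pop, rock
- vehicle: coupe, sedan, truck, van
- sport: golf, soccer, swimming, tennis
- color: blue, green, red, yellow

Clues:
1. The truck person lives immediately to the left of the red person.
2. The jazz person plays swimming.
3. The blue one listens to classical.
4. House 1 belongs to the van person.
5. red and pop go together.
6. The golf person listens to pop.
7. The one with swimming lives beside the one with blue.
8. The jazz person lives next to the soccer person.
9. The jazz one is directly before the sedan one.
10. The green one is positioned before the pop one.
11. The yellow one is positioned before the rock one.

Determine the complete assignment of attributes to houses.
Solution:

House | Music | Vehicle | Sport | Color
---------------------------------------
  1   | jazz | van | swimming | yellow
  2   | classical | sedan | soccer | blue
  3   | rock | truck | tennis | green
  4   | pop | coupe | golf | red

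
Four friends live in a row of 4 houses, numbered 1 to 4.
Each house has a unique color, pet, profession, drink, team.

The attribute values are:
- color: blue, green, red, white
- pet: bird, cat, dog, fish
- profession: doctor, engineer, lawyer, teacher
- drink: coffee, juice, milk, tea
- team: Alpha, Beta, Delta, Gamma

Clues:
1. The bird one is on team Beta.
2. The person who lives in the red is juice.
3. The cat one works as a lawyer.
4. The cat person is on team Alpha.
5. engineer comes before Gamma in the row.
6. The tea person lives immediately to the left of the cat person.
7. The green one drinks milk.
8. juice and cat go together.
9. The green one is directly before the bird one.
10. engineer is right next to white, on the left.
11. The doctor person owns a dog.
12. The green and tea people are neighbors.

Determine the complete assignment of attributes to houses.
Solution:

House | Color | Pet | Profession | Drink | Team
-----------------------------------------------
  1   | green | fish | engineer | milk | Delta
  2   | white | bird | teacher | tea | Beta
  3   | red | cat | lawyer | juice | Alpha
  4   | blue | dog | doctor | coffee | Gamma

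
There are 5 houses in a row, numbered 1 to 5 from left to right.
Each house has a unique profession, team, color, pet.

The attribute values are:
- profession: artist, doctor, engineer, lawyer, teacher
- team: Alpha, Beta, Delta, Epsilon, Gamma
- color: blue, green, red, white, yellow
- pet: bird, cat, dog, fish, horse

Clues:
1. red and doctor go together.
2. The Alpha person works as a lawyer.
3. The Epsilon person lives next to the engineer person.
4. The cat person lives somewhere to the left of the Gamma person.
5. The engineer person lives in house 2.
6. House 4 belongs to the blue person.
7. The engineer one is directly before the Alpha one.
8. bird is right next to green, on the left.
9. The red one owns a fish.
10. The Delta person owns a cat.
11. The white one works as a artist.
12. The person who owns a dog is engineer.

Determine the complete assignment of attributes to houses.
Solution:

House | Profession | Team | Color | Pet
---------------------------------------
  1   | artist | Epsilon | white | bird
  2   | engineer | Beta | green | dog
  3   | lawyer | Alpha | yellow | horse
  4   | teacher | Delta | blue | cat
  5   | doctor | Gamma | red | fish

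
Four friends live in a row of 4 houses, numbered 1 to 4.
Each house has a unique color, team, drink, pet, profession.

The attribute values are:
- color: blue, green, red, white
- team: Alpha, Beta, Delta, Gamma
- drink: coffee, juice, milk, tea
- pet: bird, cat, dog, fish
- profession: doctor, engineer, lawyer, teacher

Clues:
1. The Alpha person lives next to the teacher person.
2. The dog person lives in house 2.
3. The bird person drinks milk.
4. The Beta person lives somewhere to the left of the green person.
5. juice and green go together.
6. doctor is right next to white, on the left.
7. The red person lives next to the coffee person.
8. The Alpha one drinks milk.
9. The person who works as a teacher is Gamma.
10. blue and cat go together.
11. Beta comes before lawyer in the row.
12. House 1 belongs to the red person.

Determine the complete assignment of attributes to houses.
Solution:

House | Color | Team | Drink | Pet | Profession
-----------------------------------------------
  1   | red | Alpha | milk | bird | doctor
  2   | white | Gamma | coffee | dog | teacher
  3   | blue | Beta | tea | cat | engineer
  4   | green | Delta | juice | fish | lawyer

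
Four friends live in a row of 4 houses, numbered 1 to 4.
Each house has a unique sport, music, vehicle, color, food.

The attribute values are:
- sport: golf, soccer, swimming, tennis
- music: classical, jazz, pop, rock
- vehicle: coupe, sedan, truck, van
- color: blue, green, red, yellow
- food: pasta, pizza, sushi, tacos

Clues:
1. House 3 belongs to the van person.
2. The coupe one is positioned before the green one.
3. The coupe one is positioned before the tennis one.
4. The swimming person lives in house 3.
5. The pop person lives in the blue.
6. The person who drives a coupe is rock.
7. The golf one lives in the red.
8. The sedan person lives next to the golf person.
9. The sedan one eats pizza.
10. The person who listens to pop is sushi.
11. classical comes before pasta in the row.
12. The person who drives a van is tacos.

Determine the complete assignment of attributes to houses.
Solution:

House | Sport | Music | Vehicle | Color | Food
----------------------------------------------
  1   | soccer | classical | sedan | yellow | pizza
  2   | golf | rock | coupe | red | pasta
  3   | swimming | jazz | van | green | tacos
  4   | tennis | pop | truck | blue | sushi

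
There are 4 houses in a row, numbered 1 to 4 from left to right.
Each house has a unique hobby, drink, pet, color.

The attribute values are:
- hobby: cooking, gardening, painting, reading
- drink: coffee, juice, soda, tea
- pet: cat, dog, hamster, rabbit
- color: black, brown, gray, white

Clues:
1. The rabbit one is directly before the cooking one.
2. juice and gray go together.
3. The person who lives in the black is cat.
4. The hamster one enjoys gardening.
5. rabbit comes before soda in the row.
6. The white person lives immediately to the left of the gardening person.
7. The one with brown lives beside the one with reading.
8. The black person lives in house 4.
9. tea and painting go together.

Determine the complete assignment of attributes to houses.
Solution:

House | Hobby | Drink | Pet | Color
-----------------------------------
  1   | painting | tea | dog | white
  2   | gardening | coffee | hamster | brown
  3   | reading | juice | rabbit | gray
  4   | cooking | soda | cat | black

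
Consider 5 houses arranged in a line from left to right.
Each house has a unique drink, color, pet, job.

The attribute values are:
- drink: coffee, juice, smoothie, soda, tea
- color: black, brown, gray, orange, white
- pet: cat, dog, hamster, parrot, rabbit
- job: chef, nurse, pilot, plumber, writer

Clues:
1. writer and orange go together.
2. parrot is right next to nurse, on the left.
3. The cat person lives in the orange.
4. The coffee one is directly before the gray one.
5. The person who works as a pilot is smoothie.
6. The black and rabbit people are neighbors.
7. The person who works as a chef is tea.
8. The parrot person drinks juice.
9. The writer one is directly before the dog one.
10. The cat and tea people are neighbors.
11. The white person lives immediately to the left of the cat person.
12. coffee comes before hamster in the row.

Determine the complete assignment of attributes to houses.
Solution:

House | Drink | Color | Pet | Job
---------------------------------
  1   | juice | black | parrot | plumber
  2   | soda | white | rabbit | nurse
  3   | coffee | orange | cat | writer
  4   | tea | gray | dog | chef
  5   | smoothie | brown | hamster | pilot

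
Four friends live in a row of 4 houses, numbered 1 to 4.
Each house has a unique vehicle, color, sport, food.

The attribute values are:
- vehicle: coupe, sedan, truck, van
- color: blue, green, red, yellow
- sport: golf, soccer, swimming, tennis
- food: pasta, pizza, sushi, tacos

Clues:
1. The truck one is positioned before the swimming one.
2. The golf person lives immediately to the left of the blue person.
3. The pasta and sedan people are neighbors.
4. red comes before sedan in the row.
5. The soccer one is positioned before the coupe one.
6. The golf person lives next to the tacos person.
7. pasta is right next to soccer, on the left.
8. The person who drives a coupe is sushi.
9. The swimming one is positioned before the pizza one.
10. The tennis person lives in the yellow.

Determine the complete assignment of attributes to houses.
Solution:

House | Vehicle | Color | Sport | Food
--------------------------------------
  1   | truck | red | golf | pasta
  2   | sedan | blue | soccer | tacos
  3   | coupe | green | swimming | sushi
  4   | van | yellow | tennis | pizza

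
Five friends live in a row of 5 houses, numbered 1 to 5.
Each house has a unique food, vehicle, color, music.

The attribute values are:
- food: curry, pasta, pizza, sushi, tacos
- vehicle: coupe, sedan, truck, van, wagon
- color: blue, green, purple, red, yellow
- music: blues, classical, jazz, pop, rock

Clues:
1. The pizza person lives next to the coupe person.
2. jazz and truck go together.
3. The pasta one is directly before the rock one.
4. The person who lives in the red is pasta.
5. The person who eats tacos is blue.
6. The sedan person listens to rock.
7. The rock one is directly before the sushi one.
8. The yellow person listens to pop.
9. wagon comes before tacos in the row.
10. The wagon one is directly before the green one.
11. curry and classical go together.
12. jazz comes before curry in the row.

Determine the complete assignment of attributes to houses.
Solution:

House | Food | Vehicle | Color | Music
--------------------------------------
  1   | pasta | wagon | red | blues
  2   | pizza | sedan | green | rock
  3   | sushi | coupe | yellow | pop
  4   | tacos | truck | blue | jazz
  5   | curry | van | purple | classical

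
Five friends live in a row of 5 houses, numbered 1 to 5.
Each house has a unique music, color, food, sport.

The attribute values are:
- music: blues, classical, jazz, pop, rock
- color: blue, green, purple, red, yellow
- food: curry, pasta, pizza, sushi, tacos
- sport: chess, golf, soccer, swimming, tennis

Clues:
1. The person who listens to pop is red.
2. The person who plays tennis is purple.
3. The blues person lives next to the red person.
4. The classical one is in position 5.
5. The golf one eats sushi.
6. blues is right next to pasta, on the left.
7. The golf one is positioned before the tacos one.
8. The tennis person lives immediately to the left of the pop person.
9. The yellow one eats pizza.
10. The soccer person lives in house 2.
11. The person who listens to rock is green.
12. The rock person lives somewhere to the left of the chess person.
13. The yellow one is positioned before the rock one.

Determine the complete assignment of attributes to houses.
Solution:

House | Music | Color | Food | Sport
------------------------------------
  1   | blues | purple | curry | tennis
  2   | pop | red | pasta | soccer
  3   | jazz | yellow | pizza | swimming
  4   | rock | green | sushi | golf
  5   | classical | blue | tacos | chess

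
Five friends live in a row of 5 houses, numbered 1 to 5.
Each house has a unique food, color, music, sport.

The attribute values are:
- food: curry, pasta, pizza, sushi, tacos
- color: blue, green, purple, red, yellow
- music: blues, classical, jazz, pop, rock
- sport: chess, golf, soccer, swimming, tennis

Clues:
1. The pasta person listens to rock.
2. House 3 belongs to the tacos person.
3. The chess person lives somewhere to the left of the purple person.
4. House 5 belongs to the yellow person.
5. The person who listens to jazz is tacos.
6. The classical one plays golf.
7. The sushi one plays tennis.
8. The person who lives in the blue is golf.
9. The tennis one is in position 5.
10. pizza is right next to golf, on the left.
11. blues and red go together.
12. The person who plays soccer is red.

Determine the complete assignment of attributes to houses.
Solution:

House | Food | Color | Music | Sport
------------------------------------
  1   | pizza | red | blues | soccer
  2   | curry | blue | classical | golf
  3   | tacos | green | jazz | chess
  4   | pasta | purple | rock | swimming
  5   | sushi | yellow | pop | tennis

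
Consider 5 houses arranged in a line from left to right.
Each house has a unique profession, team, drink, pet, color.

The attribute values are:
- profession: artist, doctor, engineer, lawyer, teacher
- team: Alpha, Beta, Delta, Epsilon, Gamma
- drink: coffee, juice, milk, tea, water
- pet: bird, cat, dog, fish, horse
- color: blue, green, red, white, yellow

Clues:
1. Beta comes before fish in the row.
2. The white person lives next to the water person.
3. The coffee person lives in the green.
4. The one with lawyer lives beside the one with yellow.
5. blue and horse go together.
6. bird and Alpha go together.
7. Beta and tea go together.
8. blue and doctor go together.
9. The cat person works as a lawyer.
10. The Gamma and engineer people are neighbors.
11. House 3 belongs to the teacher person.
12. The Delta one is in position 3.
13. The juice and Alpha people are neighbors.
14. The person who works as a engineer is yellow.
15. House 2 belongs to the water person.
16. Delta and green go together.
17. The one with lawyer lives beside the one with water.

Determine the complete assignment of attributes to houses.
Solution:

House | Profession | Team | Drink | Pet | Color
-----------------------------------------------
  1   | lawyer | Gamma | juice | cat | white
  2   | engineer | Alpha | water | bird | yellow
  3   | teacher | Delta | coffee | dog | green
  4   | doctor | Beta | tea | horse | blue
  5   | artist | Epsilon | milk | fish | red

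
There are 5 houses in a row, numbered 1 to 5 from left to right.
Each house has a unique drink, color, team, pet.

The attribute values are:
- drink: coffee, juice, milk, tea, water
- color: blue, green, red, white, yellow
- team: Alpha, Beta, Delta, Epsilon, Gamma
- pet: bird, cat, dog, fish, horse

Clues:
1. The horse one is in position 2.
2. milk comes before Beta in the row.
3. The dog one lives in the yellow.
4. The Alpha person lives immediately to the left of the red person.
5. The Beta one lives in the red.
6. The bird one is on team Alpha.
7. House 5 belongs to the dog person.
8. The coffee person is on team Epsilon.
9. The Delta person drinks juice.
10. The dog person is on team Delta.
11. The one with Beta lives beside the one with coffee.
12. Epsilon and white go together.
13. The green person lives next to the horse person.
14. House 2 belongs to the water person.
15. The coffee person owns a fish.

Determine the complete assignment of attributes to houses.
Solution:

House | Drink | Color | Team | Pet
----------------------------------
  1   | milk | green | Alpha | bird
  2   | water | red | Beta | horse
  3   | coffee | white | Epsilon | fish
  4   | tea | blue | Gamma | cat
  5   | juice | yellow | Delta | dog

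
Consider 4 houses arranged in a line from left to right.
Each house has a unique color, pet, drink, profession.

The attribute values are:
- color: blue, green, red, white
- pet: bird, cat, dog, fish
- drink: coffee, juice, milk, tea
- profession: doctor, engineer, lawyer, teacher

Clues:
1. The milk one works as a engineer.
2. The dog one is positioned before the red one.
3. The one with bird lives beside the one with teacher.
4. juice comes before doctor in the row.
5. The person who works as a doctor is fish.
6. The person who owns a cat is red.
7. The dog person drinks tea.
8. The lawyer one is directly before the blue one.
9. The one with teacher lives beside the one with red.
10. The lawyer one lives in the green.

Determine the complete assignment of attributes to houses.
Solution:

House | Color | Pet | Drink | Profession
----------------------------------------
  1   | green | bird | juice | lawyer
  2   | blue | dog | tea | teacher
  3   | red | cat | milk | engineer
  4   | white | fish | coffee | doctor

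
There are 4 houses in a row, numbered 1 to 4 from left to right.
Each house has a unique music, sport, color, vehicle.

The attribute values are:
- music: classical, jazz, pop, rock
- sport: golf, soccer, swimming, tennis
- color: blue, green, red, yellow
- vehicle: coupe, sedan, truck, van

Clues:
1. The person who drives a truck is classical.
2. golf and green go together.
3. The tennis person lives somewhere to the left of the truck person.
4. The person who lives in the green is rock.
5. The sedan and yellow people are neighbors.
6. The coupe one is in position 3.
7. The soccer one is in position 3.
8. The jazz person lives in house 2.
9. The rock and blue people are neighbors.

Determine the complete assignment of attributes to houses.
Solution:

House | Music | Sport | Color | Vehicle
---------------------------------------
  1   | rock | golf | green | van
  2   | jazz | tennis | blue | sedan
  3   | pop | soccer | yellow | coupe
  4   | classical | swimming | red | truck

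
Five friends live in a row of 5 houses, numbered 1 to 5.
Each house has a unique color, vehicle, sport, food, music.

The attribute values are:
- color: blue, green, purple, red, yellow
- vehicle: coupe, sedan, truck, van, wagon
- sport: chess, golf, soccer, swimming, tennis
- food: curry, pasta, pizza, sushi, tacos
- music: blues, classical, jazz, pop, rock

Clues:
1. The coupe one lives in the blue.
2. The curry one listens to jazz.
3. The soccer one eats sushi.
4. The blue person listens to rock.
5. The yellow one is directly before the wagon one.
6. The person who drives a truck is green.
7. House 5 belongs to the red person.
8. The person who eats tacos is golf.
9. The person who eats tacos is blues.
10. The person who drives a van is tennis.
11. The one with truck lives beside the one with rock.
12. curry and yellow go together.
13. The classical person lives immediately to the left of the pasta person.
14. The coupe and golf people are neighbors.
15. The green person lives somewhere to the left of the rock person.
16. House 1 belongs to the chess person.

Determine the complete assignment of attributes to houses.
Solution:

House | Color | Vehicle | Sport | Food | Music
----------------------------------------------
  1   | green | truck | chess | pizza | classical
  2   | blue | coupe | swimming | pasta | rock
  3   | purple | sedan | golf | tacos | blues
  4   | yellow | van | tennis | curry | jazz
  5   | red | wagon | soccer | sushi | pop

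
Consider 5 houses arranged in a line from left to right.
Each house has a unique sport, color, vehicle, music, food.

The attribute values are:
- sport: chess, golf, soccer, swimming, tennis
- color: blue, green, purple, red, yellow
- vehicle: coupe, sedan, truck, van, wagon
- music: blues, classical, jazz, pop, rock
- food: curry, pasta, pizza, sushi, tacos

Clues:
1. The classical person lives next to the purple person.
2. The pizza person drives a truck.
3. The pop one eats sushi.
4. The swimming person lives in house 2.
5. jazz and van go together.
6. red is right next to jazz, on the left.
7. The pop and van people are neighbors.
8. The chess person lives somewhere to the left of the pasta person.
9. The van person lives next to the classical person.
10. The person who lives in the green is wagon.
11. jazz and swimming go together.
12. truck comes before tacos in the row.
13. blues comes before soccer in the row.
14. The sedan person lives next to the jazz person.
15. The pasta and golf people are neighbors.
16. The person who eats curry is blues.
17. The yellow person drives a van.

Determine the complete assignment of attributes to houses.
Solution:

House | Sport | Color | Vehicle | Music | Food
----------------------------------------------
  1   | chess | red | sedan | pop | sushi
  2   | swimming | yellow | van | jazz | pasta
  3   | golf | blue | truck | classical | pizza
  4   | tennis | purple | coupe | blues | curry
  5   | soccer | green | wagon | rock | tacos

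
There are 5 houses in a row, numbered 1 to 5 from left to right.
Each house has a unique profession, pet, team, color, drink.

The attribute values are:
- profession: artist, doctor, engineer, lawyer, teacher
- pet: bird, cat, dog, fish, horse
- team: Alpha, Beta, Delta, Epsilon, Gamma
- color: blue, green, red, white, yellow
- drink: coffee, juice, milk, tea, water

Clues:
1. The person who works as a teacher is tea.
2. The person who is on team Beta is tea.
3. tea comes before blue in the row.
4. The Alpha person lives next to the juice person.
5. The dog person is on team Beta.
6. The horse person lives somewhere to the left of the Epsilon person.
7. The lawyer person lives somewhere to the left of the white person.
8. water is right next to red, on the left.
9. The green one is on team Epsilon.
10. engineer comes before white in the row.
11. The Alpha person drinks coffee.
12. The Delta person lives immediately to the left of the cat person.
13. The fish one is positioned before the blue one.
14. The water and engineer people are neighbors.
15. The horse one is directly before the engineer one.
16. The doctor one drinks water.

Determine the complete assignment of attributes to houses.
Solution:

House | Profession | Pet | Team | Color | Drink
-----------------------------------------------
  1   | doctor | horse | Delta | yellow | water
  2   | engineer | cat | Alpha | red | coffee
  3   | lawyer | fish | Epsilon | green | juice
  4   | teacher | dog | Beta | white | tea
  5   | artist | bird | Gamma | blue | milk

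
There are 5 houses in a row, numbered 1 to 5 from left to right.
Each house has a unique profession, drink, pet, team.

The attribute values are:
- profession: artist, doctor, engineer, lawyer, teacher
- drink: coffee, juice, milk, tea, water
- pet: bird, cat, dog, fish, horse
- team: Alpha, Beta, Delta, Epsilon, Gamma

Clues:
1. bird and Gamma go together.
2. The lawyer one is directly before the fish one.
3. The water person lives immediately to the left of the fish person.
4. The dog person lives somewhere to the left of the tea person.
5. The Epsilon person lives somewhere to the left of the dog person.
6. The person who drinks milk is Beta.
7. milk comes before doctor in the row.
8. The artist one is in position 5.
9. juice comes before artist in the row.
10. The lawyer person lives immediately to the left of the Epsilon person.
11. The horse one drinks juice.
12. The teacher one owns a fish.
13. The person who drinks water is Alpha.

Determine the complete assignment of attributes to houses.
Solution:

House | Profession | Drink | Pet | Team
---------------------------------------
  1   | lawyer | water | cat | Alpha
  2   | teacher | coffee | fish | Epsilon
  3   | engineer | milk | dog | Beta
  4   | doctor | juice | horse | Delta
  5   | artist | tea | bird | Gamma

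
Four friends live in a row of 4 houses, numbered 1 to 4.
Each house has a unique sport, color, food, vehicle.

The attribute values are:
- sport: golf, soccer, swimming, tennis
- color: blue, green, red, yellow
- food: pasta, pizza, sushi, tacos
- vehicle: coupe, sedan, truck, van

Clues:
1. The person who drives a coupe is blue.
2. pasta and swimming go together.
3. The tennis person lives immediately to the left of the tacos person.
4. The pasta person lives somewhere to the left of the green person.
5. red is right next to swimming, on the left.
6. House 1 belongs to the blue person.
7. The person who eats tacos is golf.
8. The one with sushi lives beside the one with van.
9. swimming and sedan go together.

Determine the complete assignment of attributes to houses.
Solution:

House | Sport | Color | Food | Vehicle
--------------------------------------
  1   | tennis | blue | sushi | coupe
  2   | golf | red | tacos | van
  3   | swimming | yellow | pasta | sedan
  4   | soccer | green | pizza | truck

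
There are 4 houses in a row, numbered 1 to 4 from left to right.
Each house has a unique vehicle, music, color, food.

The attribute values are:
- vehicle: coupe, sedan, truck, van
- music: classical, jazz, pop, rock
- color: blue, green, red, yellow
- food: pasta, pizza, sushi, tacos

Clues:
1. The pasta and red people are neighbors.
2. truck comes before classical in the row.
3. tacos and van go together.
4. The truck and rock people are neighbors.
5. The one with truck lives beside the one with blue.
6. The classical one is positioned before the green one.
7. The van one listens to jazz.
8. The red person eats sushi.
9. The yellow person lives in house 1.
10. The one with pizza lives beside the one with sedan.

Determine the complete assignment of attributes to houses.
Solution:

House | Vehicle | Music | Color | Food
--------------------------------------
  1   | truck | pop | yellow | pizza
  2   | sedan | rock | blue | pasta
  3   | coupe | classical | red | sushi
  4   | van | jazz | green | tacos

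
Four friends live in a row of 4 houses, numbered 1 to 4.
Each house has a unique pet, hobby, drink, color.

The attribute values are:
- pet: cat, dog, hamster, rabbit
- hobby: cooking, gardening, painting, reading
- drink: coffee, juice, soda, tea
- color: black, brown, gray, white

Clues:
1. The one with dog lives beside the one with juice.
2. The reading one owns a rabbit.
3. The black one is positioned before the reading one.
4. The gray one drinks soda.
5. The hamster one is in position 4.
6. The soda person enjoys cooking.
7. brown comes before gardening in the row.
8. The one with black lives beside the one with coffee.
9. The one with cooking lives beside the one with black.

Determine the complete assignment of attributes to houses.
Solution:

House | Pet | Hobby | Drink | Color
-----------------------------------
  1   | dog | cooking | soda | gray
  2   | cat | painting | juice | black
  3   | rabbit | reading | coffee | brown
  4   | hamster | gardening | tea | white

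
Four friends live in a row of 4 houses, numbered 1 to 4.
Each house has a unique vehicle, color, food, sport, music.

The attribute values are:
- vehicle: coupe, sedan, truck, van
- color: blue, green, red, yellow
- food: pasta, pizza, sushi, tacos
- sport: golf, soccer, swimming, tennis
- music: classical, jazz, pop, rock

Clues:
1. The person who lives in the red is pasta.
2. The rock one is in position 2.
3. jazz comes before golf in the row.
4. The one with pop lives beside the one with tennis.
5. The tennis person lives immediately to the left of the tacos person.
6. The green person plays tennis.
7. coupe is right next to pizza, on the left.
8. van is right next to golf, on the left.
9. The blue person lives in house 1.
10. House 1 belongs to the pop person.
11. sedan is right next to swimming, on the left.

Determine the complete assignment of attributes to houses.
Solution:

House | Vehicle | Color | Food | Sport | Music
----------------------------------------------
  1   | coupe | blue | sushi | soccer | pop
  2   | sedan | green | pizza | tennis | rock
  3   | van | yellow | tacos | swimming | jazz
  4   | truck | red | pasta | golf | classical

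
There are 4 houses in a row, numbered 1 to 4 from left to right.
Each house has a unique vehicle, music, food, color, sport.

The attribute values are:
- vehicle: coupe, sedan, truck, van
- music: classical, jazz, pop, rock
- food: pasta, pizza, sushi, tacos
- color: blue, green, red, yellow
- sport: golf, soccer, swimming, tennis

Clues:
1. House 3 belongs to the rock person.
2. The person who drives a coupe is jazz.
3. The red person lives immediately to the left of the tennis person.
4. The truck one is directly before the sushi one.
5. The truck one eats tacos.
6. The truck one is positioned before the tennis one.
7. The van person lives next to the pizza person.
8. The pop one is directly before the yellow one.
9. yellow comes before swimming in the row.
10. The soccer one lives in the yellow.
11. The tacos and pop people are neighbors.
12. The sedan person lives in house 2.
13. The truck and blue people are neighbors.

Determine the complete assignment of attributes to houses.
Solution:

House | Vehicle | Music | Food | Color | Sport
----------------------------------------------
  1   | truck | classical | tacos | red | golf
  2   | sedan | pop | sushi | blue | tennis
  3   | van | rock | pasta | yellow | soccer
  4   | coupe | jazz | pizza | green | swimming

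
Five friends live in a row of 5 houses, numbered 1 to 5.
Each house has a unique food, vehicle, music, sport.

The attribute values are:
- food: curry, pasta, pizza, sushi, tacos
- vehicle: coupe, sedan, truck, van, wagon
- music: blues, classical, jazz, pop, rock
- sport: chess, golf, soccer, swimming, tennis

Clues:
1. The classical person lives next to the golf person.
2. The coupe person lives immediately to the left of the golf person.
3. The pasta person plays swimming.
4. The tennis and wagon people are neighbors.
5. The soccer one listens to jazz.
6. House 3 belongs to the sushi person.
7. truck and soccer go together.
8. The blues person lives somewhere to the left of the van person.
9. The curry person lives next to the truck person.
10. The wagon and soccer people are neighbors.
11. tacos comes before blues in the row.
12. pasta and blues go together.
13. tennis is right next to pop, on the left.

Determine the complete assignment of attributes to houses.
Solution:

House | Food | Vehicle | Music | Sport
--------------------------------------
  1   | tacos | coupe | classical | tennis
  2   | curry | wagon | pop | golf
  3   | sushi | truck | jazz | soccer
  4   | pasta | sedan | blues | swimming
  5   | pizza | van | rock | chess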